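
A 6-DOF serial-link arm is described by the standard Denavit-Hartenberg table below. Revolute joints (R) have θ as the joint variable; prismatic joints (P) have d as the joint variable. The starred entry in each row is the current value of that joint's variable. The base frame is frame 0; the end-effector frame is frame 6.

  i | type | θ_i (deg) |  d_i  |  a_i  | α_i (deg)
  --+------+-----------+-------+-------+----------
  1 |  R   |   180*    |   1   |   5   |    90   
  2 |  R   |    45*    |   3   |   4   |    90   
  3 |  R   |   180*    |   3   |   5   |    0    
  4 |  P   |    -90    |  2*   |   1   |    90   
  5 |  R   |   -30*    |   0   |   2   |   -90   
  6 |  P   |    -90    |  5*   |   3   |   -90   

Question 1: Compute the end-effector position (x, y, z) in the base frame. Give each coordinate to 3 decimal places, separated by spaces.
after link 1: o_1 = (-5.0000, 0.0000, 1.0000)
after link 2: o_2 = (-7.8284, 3.0000, 3.8284)
after link 3: o_3 = (-6.4142, 3.0000, -1.8284)
after link 4: o_4 = (-7.8284, 4.0000, -3.2426)
after link 5: o_5 = (-7.1213, 5.7321, -2.5355)
after link 6: o_6 = (-12.3045, 8.2321, -3.4761)

-12.305 8.232 -3.476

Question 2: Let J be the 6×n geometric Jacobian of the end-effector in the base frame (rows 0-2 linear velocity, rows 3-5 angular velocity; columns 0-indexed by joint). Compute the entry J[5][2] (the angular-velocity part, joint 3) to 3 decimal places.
axis z_2 = (-0.7071,0.0000,-0.7071); lever o_n−o_2 = (-4.4761,5.2321,-7.3045)
cross product → J_v[:, 2] = (3.6996,-2.0000,-3.6996)
J_ω[:, 2] = z_2
entry J[5][2] = -0.7071

-0.707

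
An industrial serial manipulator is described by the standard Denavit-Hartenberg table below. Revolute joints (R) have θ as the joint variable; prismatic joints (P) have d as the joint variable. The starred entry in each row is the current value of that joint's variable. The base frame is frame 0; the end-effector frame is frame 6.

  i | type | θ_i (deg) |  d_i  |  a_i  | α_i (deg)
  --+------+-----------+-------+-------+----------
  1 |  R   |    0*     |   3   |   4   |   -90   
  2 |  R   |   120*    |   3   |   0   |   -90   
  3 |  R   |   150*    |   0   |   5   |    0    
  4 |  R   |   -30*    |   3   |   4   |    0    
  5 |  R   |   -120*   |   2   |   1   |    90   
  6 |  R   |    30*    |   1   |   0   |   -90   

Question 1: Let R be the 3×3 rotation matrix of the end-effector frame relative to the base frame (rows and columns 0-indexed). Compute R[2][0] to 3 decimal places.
-0.500

End-effector x-axis (col 0 of R) = (-0.8660,-0.0000,-0.5000)
R[2][0] = -0.5000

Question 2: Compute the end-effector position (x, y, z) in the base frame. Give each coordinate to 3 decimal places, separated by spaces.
2.335 -1.964 10.116

after link 1: o_1 = (4.0000, 0.0000, 3.0000)
after link 2: o_2 = (4.0000, 3.0000, 3.0000)
after link 3: o_3 = (6.1651, 0.5000, 6.7500)
after link 4: o_4 = (4.5670, -2.9641, 9.9821)
after link 5: o_5 = (2.3349, -2.9641, 10.1160)
after link 6: o_6 = (2.3349, -1.9641, 10.1160)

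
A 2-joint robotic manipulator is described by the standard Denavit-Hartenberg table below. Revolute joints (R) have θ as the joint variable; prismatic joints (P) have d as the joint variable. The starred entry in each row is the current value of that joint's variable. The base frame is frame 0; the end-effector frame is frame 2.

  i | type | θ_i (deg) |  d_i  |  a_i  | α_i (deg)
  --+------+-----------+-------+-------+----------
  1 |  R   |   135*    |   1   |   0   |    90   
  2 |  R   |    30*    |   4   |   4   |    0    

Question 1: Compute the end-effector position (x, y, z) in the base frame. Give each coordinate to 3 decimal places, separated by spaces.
0.379 5.278 3.000

after link 1: o_1 = (0.0000, 0.0000, 1.0000)
after link 2: o_2 = (0.3789, 5.2779, 3.0000)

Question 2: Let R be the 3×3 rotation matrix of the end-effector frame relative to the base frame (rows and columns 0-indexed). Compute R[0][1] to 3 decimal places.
End-effector y-axis (col 1 of R) = (0.3536,-0.3536,0.8660)
R[0][1] = 0.3536

0.354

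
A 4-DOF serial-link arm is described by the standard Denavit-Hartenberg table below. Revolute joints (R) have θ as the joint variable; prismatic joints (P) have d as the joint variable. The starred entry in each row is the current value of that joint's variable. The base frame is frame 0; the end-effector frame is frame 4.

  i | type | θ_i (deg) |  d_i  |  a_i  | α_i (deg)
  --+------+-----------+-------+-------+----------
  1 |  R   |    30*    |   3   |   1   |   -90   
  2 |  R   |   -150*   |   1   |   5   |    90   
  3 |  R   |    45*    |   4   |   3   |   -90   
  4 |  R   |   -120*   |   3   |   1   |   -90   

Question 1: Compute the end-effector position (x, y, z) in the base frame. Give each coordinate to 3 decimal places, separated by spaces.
after link 1: o_1 = (0.8660, 0.5000, 3.0000)
after link 2: o_2 = (-3.3840, -0.7990, 5.5000)
after link 3: o_3 = (-7.7677, -0.8805, 3.0966)
after link 4: o_4 = (-7.1704, 1.5056, 1.1091)

-7.170 1.506 1.109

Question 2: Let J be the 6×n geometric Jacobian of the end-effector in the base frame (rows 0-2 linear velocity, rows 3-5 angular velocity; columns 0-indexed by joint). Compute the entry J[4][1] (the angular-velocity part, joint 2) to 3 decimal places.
0.866

axis z_1 = (-0.5000,0.8660,0.0000); lever o_n−o_1 = (-8.0364,1.0056,-1.8909)
cross product → J_v[:, 1] = (-1.6375,-0.9454,6.4570)
J_ω[:, 1] = z_1
entry J[4][1] = 0.8660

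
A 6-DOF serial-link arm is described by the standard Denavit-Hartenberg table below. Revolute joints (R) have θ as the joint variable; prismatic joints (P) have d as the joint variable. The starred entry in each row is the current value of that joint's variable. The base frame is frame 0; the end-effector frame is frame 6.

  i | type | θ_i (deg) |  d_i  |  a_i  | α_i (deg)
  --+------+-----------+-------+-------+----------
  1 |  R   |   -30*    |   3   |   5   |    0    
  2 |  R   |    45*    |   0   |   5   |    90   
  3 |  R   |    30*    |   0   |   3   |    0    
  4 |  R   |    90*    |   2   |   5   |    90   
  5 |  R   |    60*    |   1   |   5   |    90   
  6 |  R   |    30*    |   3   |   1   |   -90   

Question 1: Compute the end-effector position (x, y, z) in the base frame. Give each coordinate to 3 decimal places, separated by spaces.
9.282 -6.950 14.370

after link 1: o_1 = (4.3301, -2.5000, 3.0000)
after link 2: o_2 = (9.1598, -1.2059, 3.0000)
after link 3: o_3 = (11.6693, -0.5335, 4.5000)
after link 4: o_4 = (9.7721, -3.1124, 8.8301)
after link 5: o_5 = (10.5220, -7.3943, 11.4952)
after link 6: o_6 = (9.2822, -6.9501, 14.3702)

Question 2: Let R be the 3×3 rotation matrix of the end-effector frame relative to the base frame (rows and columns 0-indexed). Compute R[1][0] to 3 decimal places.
End-effector x-axis (col 0 of R) = (0.4032,-0.6684,0.6250)
R[1][0] = -0.6684

-0.668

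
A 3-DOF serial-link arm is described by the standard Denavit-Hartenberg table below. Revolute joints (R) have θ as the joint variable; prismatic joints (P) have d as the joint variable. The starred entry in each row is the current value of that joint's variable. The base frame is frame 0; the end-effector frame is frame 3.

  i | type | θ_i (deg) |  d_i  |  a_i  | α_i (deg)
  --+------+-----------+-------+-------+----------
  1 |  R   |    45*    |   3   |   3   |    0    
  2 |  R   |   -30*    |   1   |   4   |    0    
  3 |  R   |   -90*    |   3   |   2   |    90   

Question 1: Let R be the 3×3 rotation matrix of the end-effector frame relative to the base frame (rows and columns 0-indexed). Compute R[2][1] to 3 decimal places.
End-effector y-axis (col 1 of R) = (0.0000,0.0000,1.0000)
R[2][1] = 1.0000

1.000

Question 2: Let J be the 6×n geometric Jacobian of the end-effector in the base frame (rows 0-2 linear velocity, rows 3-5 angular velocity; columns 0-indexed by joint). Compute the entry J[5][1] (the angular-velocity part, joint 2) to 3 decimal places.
axis z_1 = (0.0000,0.0000,1.0000); lever o_n−o_1 = (4.3813,-0.8966,4.0000)
cross product → J_v[:, 1] = (0.8966,4.3813,-0.0000)
J_ω[:, 1] = z_1
entry J[5][1] = 1.0000

1.000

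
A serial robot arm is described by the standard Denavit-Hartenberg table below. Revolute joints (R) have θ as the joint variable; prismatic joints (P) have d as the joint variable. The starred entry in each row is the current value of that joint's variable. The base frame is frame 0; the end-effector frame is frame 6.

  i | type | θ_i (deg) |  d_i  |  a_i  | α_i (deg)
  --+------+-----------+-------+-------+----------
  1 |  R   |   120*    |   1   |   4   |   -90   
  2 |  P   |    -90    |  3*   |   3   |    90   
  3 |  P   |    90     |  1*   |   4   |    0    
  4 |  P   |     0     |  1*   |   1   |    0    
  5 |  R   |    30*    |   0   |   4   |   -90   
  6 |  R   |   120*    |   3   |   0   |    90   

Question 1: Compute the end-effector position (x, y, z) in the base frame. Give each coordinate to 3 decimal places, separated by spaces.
-9.629 -3.250 -0.598

after link 1: o_1 = (-2.0000, 3.4641, 1.0000)
after link 2: o_2 = (-4.5981, 1.9641, 4.0000)
after link 3: o_3 = (-7.5622, -0.9019, 4.0000)
after link 4: o_4 = (-7.9282, -2.2679, 4.0000)
after link 5: o_5 = (-10.9282, -4.0000, 2.0000)
after link 6: o_6 = (-9.6292, -3.2500, -0.5981)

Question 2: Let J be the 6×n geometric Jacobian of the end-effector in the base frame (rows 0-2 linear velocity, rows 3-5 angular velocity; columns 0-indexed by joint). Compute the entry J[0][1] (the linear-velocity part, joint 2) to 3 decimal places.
prismatic axis z_1 = (-0.8660,-0.5000,0.0000)
J_v[:, 1] = z_1; J_ω[:, 1] = (0,0,0)
entry J[0][1] = -0.8660

-0.866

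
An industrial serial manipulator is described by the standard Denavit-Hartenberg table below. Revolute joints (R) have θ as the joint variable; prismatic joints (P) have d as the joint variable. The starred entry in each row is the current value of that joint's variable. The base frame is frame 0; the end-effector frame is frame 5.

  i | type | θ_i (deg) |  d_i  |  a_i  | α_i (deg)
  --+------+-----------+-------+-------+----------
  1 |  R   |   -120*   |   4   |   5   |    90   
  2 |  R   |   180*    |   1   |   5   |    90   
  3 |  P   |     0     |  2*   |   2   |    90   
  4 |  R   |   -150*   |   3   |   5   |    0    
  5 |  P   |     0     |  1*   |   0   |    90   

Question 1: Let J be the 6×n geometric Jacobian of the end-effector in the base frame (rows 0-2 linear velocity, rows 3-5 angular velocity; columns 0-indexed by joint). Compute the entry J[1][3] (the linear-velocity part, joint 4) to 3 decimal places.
axis z_3 = (0.8660,-0.5000,0.0000); lever o_n−o_3 = (1.2990,-5.7500,-2.5000)
cross product → J_v[:, 3] = (1.2500,2.1651,-4.3301)
J_ω[:, 3] = z_3
entry J[1][3] = 2.1651

2.165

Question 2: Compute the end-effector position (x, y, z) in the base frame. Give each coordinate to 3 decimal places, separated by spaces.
after link 1: o_1 = (-2.5000, -4.3301, 4.0000)
after link 2: o_2 = (-0.8660, 0.5000, 4.0000)
after link 3: o_3 = (0.1340, 2.2321, 6.0000)
after link 4: o_4 = (0.5670, -3.0179, 3.5000)
after link 5: o_5 = (1.4330, -3.5179, 3.5000)

1.433 -3.518 3.500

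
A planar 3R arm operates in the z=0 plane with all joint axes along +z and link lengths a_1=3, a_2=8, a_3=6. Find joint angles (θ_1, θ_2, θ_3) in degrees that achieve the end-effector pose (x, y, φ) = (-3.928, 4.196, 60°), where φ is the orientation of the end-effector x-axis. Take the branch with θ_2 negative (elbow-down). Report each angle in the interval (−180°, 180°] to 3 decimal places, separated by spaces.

-73.568 -120.003 -106.428

wrist centre = target − a_3·(cos φ, sin φ) = (-6.9280, -1.0002)
cos θ_2 = (48.9975−3²−8²)/(2·3·8) = -0.5001; θ_2 = -120.0035° (elbow-down)
β = atan2(-1.0002,-6.9280) = -171.7853°; ψ = atan2(-6.9280,-1.0004) = -98.2169°
θ_1 = β − ψ = -73.5684°
θ_3 = φ − θ_1 − θ_2 = -106.4281° (wrapped to (-180°,180°])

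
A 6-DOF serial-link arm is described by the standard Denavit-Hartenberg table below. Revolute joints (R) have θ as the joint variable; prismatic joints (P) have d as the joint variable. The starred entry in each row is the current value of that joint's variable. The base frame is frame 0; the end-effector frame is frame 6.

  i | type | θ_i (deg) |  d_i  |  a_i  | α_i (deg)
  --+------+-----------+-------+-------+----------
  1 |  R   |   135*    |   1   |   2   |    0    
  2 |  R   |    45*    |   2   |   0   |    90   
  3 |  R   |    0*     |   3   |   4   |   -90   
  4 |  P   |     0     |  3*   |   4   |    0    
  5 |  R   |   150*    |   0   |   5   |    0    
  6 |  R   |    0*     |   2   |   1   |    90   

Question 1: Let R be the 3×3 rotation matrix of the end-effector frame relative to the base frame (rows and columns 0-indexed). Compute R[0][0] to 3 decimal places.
End-effector x-axis (col 0 of R) = (0.8660,-0.5000,0.0000)
R[0][0] = 0.8660

0.866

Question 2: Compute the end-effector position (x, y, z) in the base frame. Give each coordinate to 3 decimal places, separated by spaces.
-4.218 1.414 8.000

after link 1: o_1 = (-1.4142, 1.4142, 1.0000)
after link 2: o_2 = (-1.4142, 1.4142, 3.0000)
after link 3: o_3 = (-5.4142, 4.4142, 3.0000)
after link 4: o_4 = (-9.4142, 4.4142, 6.0000)
after link 5: o_5 = (-5.0841, 1.9142, 6.0000)
after link 6: o_6 = (-4.2181, 1.4142, 8.0000)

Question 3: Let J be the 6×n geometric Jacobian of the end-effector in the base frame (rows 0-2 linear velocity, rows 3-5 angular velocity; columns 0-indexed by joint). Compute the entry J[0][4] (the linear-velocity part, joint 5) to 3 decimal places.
3.000

axis z_4 = (0.0000,0.0000,1.0000); lever o_n−o_4 = (5.1962,-3.0000,2.0000)
cross product → J_v[:, 4] = (3.0000,5.1962,-0.0000)
J_ω[:, 4] = z_4
entry J[0][4] = 3.0000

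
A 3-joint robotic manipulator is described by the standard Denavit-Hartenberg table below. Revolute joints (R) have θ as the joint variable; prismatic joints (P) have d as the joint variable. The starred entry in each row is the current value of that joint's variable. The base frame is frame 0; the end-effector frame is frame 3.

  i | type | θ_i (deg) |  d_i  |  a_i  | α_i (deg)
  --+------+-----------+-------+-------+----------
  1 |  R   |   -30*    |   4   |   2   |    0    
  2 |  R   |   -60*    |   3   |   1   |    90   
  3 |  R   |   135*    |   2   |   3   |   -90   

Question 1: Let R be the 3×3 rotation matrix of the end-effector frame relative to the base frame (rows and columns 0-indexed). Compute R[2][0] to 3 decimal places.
End-effector x-axis (col 0 of R) = (-0.0000,0.7071,0.7071)
R[2][0] = 0.7071

0.707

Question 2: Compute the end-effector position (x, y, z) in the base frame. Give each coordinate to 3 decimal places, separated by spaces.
after link 1: o_1 = (1.7321, -1.0000, 4.0000)
after link 2: o_2 = (1.7321, -2.0000, 7.0000)
after link 3: o_3 = (-0.2679, 0.1213, 9.1213)

-0.268 0.121 9.121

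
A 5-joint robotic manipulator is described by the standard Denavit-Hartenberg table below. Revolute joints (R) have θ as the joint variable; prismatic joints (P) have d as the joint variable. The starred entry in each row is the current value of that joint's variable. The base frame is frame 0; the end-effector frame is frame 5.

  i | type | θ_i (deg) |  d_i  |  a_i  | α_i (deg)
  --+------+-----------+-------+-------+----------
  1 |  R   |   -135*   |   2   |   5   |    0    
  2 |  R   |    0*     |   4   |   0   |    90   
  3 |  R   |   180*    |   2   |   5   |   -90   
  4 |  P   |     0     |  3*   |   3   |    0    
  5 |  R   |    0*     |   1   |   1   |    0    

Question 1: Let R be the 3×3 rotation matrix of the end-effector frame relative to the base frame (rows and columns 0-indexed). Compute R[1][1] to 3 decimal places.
End-effector y-axis (col 1 of R) = (0.7071,-0.7071,-0.0000)
R[1][1] = -0.7071

-0.707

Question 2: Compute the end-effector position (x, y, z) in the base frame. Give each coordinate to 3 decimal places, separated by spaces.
after link 1: o_1 = (-3.5355, -3.5355, 2.0000)
after link 2: o_2 = (-3.5355, -3.5355, 6.0000)
after link 3: o_3 = (-1.4142, 1.4142, 6.0000)
after link 4: o_4 = (0.7071, 3.5355, 3.0000)
after link 5: o_5 = (1.4142, 4.2426, 2.0000)

1.414 4.243 2.000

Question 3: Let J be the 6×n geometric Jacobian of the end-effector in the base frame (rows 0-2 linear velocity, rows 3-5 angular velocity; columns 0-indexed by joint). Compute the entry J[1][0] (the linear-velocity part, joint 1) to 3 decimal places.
axis z_0 = ẑ; lever o_n−o_0 = (1.4142,4.2426,2.0000)
cross product → J_v[:, 0] = (-4.2426,1.4142,0.0000)
J_ω[:, 0] = z_0
entry J[1][0] = 1.4142

1.414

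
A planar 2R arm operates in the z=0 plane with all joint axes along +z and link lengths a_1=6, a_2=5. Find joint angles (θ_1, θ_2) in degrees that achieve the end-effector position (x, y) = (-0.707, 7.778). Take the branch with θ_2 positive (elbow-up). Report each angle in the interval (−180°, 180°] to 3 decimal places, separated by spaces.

55.387 90.003

cos θ_2 = (60.9971−6²−5²)/(2·6·5) = -0.0000; θ_2 = 90.0027° (elbow-up)
β = atan2(7.7780,-0.7070) = 95.1938°; ψ = atan2(5.0000,5.9998) = 39.8067°
θ_1 = β − ψ = 55.3871°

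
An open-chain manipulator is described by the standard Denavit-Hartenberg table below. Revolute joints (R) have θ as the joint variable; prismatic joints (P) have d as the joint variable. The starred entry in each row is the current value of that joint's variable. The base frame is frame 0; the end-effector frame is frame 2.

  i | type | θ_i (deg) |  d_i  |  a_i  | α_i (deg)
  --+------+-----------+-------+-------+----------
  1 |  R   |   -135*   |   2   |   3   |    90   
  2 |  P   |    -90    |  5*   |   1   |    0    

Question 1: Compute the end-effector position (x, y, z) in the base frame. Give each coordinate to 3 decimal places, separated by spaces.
after link 1: o_1 = (-2.1213, -2.1213, 2.0000)
after link 2: o_2 = (-5.6569, 1.4142, 1.0000)

-5.657 1.414 1.000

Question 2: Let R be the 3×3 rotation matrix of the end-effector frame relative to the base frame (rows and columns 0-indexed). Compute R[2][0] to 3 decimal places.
End-effector x-axis (col 0 of R) = (-0.0000,-0.0000,-1.0000)
R[2][0] = -1.0000

-1.000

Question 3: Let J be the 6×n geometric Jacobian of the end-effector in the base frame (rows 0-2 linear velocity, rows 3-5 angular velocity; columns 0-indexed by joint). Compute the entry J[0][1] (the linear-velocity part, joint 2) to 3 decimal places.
-0.707

prismatic axis z_1 = (-0.7071,0.7071,0.0000)
J_v[:, 1] = z_1; J_ω[:, 1] = (0,0,0)
entry J[0][1] = -0.7071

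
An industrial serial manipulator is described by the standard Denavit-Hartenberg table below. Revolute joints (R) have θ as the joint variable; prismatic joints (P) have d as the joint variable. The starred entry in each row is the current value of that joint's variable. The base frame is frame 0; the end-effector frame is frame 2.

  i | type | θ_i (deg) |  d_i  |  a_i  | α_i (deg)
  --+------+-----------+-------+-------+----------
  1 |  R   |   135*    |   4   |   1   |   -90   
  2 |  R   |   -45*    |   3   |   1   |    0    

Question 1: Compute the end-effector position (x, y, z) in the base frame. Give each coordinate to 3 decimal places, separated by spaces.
after link 1: o_1 = (-0.7071, 0.7071, 4.0000)
after link 2: o_2 = (-3.3284, -0.9142, 4.7071)

-3.328 -0.914 4.707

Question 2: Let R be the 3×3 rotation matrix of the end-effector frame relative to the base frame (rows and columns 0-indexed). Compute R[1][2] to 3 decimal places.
End-effector z-axis (col 2 of R) = (-0.7071,-0.7071,0.0000)
R[1][2] = -0.7071

-0.707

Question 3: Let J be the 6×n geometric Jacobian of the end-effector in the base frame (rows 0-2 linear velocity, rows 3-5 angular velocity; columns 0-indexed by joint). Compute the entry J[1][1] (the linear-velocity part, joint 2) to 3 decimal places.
0.500

axis z_1 = (-0.7071,-0.7071,0.0000); lever o_n−o_1 = (-2.6213,-1.6213,0.7071)
cross product → J_v[:, 1] = (-0.5000,0.5000,-0.7071)
J_ω[:, 1] = z_1
entry J[1][1] = 0.5000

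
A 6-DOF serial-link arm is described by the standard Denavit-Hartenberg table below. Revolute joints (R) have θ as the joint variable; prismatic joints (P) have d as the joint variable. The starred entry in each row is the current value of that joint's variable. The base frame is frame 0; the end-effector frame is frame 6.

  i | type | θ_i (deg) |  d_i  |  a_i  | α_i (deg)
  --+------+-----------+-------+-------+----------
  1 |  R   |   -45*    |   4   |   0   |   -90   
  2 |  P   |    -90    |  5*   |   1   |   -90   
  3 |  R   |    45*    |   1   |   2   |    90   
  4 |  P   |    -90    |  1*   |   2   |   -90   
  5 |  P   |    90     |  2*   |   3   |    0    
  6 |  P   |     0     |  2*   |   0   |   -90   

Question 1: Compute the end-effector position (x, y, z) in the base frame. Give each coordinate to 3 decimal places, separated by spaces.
-1.172 0.243 7.828

after link 1: o_1 = (0.0000, 0.0000, 4.0000)
after link 2: o_2 = (3.5355, 3.5355, 5.0000)
after link 3: o_3 = (3.2426, 1.8284, 6.4142)
after link 4: o_4 = (2.3284, 3.7426, 7.1213)
after link 5: o_5 = (-0.1716, 1.2426, 6.4142)
after link 6: o_6 = (-1.1716, 0.2426, 7.8284)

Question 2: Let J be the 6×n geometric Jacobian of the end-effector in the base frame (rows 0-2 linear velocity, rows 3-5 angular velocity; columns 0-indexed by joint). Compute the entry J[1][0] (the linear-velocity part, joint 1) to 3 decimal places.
-1.172

axis z_0 = ẑ; lever o_n−o_0 = (-1.1716,0.2426,7.8284)
cross product → J_v[:, 0] = (-0.2426,-1.1716,0.0000)
J_ω[:, 0] = z_0
entry J[1][0] = -1.1716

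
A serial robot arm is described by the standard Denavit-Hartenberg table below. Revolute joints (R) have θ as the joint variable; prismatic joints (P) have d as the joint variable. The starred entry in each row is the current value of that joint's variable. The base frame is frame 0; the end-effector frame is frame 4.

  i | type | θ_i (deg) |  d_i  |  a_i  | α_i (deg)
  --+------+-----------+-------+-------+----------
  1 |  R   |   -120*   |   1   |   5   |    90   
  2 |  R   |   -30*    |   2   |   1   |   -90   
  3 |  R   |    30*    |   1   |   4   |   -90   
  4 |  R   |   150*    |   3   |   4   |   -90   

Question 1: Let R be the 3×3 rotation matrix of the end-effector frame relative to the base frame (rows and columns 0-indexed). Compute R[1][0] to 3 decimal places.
0.996

End-effector x-axis (col 0 of R) = (0.0748,0.9955,-0.0580)
R[1][0] = 0.9955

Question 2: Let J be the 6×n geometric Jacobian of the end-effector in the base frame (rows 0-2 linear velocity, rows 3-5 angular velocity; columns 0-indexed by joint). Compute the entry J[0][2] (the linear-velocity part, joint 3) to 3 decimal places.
axis z_2 = (-0.2500,-0.4330,0.8660); lever o_n−o_2 = (3.1806,-0.2231,-0.3481)
cross product → J_v[:, 2] = (0.3439,2.6675,1.4330)
J_ω[:, 2] = z_2
entry J[0][2] = 0.3439

0.344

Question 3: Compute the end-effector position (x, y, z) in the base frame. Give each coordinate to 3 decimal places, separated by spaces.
-1.484 -4.303 0.152

after link 1: o_1 = (-2.5000, -4.3301, 1.0000)
after link 2: o_2 = (-4.6651, -4.0801, 0.5000)
after link 3: o_3 = (-4.6830, -8.1112, -0.3660)
after link 4: o_4 = (-1.4845, -4.3032, 0.1519)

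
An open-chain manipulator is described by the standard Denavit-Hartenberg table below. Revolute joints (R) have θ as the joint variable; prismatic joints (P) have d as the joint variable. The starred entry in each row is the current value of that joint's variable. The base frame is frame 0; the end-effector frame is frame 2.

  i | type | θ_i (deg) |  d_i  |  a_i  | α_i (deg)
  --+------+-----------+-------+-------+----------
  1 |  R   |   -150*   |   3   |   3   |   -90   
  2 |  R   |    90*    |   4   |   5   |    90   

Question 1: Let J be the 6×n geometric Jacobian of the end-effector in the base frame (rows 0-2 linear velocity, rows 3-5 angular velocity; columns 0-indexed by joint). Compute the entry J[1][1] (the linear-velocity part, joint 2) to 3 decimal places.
2.500

axis z_1 = (0.5000,-0.8660,0.0000); lever o_n−o_1 = (2.0000,-3.4641,-5.0000)
cross product → J_v[:, 1] = (4.3301,2.5000,-0.0000)
J_ω[:, 1] = z_1
entry J[1][1] = 2.5000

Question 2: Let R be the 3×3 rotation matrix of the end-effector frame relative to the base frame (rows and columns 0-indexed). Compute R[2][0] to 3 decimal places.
-1.000

End-effector x-axis (col 0 of R) = (-0.0000,-0.0000,-1.0000)
R[2][0] = -1.0000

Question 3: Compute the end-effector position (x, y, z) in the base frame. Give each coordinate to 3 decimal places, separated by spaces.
-0.598 -4.964 -2.000

after link 1: o_1 = (-2.5981, -1.5000, 3.0000)
after link 2: o_2 = (-0.5981, -4.9641, -2.0000)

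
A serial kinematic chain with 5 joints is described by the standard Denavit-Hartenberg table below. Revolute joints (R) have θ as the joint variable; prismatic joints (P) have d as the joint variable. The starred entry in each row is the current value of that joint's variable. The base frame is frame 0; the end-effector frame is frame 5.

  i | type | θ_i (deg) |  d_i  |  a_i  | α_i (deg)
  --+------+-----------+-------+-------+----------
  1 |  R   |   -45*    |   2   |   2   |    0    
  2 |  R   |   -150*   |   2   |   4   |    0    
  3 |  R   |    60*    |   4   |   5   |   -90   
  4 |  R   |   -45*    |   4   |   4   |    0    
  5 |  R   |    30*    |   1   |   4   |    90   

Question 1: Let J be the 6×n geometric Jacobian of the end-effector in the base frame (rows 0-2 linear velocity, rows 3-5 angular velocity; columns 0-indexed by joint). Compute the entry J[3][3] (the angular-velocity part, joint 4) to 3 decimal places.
axis z_3 = (0.7071,-0.7071,0.0000); lever o_n−o_3 = (-1.1965,-8.2676,3.8637)
cross product → J_v[:, 3] = (-2.7321,-2.7321,-6.6921)
J_ω[:, 3] = z_3
entry J[3][3] = 0.7071

0.707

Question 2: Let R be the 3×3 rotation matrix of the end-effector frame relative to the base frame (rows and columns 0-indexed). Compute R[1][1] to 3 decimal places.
End-effector y-axis (col 1 of R) = (0.7071,-0.7071,0.0000)
R[1][1] = -0.7071

-0.707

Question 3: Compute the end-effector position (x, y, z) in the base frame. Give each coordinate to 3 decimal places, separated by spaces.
after link 1: o_1 = (1.4142, -1.4142, 2.0000)
after link 2: o_2 = (-2.4495, -0.3789, 4.0000)
after link 3: o_3 = (-5.9850, -3.9145, 8.0000)
after link 4: o_4 = (-5.1566, -8.7429, 10.8284)
after link 5: o_5 = (-7.1815, -12.1821, 11.8637)

-7.182 -12.182 11.864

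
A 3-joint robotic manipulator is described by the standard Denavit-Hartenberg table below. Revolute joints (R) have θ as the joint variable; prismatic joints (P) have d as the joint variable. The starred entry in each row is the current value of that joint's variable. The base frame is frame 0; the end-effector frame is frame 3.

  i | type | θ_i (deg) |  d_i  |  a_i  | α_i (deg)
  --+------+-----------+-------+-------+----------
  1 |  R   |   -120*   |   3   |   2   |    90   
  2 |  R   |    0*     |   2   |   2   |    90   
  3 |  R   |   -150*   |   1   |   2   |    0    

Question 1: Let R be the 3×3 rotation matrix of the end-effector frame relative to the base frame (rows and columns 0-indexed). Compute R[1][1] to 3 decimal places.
-0.866

End-effector y-axis (col 1 of R) = (0.5000,-0.8660,-0.0000)
R[1][1] = -0.8660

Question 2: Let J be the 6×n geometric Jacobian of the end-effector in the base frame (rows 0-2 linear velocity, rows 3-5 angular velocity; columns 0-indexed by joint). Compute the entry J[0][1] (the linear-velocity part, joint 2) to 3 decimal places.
-0.500

axis z_1 = (-0.8660,0.5000,0.0000); lever o_n−o_1 = (-1.0000,0.2679,-1.0000)
cross product → J_v[:, 1] = (-0.5000,-0.8660,0.2679)
J_ω[:, 1] = z_1
entry J[0][1] = -0.5000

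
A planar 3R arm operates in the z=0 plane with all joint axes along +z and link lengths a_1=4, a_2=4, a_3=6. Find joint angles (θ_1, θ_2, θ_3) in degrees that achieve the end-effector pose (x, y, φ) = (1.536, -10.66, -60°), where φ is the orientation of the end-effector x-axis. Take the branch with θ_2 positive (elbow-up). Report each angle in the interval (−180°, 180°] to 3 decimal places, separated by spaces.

wrist centre = target − a_3·(cos φ, sin φ) = (-1.4640, -5.4638)
cos θ_2 = (31.9969−4²−4²)/(2·4·4) = -0.0001; θ_2 = 90.0055° (elbow-up)
β = atan2(-5.4638,-1.4640) = -104.9997°; ψ = atan2(4.0000,3.9996) = 45.0028°
θ_1 = β − ψ = -150.0024°
θ_3 = φ − θ_1 − θ_2 = -0.0031° (wrapped to (-180°,180°])

-150.002 90.006 -0.003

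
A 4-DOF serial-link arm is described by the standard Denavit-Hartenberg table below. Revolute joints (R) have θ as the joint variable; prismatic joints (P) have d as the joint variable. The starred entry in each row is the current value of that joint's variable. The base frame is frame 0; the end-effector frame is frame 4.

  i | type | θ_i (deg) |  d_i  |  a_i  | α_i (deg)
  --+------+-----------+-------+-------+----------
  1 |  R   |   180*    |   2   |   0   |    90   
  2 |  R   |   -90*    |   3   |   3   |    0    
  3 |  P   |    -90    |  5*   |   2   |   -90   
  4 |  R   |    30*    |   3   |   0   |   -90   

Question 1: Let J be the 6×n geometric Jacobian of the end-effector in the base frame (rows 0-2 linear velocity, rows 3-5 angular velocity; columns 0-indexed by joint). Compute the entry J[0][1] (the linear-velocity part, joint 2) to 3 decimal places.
-6.000

axis z_1 = (0.0000,1.0000,0.0000); lever o_n−o_1 = (2.0000,8.0000,-6.0000)
cross product → J_v[:, 1] = (-6.0000,0.0000,-2.0000)
J_ω[:, 1] = z_1
entry J[0][1] = -6.0000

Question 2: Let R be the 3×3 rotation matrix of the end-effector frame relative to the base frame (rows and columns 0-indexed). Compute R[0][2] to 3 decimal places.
-0.500

End-effector z-axis (col 2 of R) = (-0.5000,-0.8660,-0.0000)
R[0][2] = -0.5000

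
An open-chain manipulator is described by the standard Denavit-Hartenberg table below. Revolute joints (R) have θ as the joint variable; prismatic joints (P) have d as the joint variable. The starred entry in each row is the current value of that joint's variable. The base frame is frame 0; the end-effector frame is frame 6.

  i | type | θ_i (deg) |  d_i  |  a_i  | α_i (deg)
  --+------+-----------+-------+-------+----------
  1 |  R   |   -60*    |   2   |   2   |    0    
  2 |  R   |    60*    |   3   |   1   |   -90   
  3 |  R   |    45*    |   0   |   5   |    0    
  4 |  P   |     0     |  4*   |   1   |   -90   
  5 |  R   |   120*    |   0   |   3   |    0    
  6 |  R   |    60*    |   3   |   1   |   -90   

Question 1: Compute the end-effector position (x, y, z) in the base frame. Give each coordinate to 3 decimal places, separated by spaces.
after link 1: o_1 = (1.0000, -1.7321, 2.0000)
after link 2: o_2 = (2.0000, -1.7321, 5.0000)
after link 3: o_3 = (5.5355, -1.7321, 1.4645)
after link 4: o_4 = (6.2426, 2.2679, 0.7574)
after link 5: o_5 = (5.1820, -0.3301, 1.8180)
after link 6: o_6 = (2.3536, -0.3301, 0.4038)

2.354 -0.330 0.404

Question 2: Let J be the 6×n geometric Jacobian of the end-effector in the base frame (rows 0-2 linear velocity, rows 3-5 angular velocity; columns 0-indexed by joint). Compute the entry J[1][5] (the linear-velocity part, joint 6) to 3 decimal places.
1.000

axis z_5 = (-0.7071,0.0000,-0.7071); lever o_n−o_5 = (-2.8284,-0.0000,-1.4142)
cross product → J_v[:, 5] = (-0.0000,1.0000,0.0000)
J_ω[:, 5] = z_5
entry J[1][5] = 1.0000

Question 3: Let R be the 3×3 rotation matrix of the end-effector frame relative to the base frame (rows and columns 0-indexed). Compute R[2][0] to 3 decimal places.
End-effector x-axis (col 0 of R) = (-0.7071,-0.0000,0.7071)
R[2][0] = 0.7071

0.707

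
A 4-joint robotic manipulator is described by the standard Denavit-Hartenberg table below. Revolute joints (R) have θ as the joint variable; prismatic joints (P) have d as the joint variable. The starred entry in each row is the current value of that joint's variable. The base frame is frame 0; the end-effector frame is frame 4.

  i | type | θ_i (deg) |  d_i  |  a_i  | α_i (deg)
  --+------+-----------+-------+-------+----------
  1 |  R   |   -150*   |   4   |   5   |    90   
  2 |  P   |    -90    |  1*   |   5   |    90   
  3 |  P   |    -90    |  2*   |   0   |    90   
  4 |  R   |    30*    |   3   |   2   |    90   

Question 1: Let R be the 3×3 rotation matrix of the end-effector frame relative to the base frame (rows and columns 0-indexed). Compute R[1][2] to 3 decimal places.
End-effector z-axis (col 2 of R) = (-0.5000,-0.8660,0.0000)
R[1][2] = -0.8660

-0.866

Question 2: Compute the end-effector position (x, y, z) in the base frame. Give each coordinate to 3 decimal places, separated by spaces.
-1.366 -1.634 2.000

after link 1: o_1 = (-4.3301, -2.5000, 4.0000)
after link 2: o_2 = (-4.8301, -1.6340, -1.0000)
after link 3: o_3 = (-3.0981, -0.6340, -1.0000)
after link 4: o_4 = (-1.3660, -1.6340, 2.0000)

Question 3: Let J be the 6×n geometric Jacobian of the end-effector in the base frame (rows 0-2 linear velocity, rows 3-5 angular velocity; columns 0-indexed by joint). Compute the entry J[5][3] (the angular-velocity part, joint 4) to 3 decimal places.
axis z_3 = (0.0000,-0.0000,1.0000); lever o_n−o_3 = (1.7321,-1.0000,3.0000)
cross product → J_v[:, 3] = (1.0000,1.7321,-0.0000)
J_ω[:, 3] = z_3
entry J[5][3] = 1.0000

1.000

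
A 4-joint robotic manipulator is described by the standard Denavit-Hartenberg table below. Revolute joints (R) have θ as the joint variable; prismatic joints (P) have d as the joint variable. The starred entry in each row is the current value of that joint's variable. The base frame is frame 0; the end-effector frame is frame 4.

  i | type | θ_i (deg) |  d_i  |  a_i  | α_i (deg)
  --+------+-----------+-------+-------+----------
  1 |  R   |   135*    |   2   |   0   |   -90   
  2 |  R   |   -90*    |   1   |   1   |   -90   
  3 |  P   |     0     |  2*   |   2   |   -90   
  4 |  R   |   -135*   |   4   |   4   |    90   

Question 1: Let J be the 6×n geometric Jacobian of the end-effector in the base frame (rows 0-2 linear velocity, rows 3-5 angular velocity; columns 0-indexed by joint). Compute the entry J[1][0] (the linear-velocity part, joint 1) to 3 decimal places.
-1.293

axis z_0 = ẑ; lever o_n−o_0 = (-1.2929,5.5355,2.1716)
cross product → J_v[:, 0] = (-5.5355,-1.2929,0.0000)
J_ω[:, 0] = z_0
entry J[1][0] = -1.2929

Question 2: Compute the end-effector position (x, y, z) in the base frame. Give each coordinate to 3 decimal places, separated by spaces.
after link 1: o_1 = (0.0000, 0.0000, 2.0000)
after link 2: o_2 = (-0.7071, -0.7071, 3.0000)
after link 3: o_3 = (-2.1213, 0.7071, 5.0000)
after link 4: o_4 = (-1.2929, 5.5355, 2.1716)

-1.293 5.536 2.172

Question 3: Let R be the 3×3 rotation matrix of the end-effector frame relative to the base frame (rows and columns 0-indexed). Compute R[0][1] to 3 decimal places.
End-effector y-axis (col 1 of R) = (0.7071,0.7071,-0.0000)
R[0][1] = 0.7071

0.707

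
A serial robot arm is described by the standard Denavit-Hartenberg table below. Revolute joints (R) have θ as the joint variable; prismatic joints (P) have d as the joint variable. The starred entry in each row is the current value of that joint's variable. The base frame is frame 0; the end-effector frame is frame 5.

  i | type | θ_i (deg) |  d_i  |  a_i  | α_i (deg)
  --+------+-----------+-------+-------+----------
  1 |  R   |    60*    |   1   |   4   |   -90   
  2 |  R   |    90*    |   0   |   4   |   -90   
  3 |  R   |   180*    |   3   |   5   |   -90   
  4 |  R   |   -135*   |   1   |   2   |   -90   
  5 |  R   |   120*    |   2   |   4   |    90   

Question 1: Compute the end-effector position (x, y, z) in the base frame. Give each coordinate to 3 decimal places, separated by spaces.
1.927 -1.591 3.414

after link 1: o_1 = (2.0000, 3.4641, 1.0000)
after link 2: o_2 = (2.0000, 3.4641, -3.0000)
after link 3: o_3 = (0.5000, 0.8660, 2.0000)
after link 4: o_4 = (-1.0731, 0.1413, 0.5858)
after link 5: o_5 = (1.9269, -1.5908, 3.4142)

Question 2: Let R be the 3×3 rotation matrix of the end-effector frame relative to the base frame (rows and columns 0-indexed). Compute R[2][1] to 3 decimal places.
0.707

End-effector y-axis (col 1 of R) = (-0.3536,-0.6124,0.7071)
R[2][1] = 0.7071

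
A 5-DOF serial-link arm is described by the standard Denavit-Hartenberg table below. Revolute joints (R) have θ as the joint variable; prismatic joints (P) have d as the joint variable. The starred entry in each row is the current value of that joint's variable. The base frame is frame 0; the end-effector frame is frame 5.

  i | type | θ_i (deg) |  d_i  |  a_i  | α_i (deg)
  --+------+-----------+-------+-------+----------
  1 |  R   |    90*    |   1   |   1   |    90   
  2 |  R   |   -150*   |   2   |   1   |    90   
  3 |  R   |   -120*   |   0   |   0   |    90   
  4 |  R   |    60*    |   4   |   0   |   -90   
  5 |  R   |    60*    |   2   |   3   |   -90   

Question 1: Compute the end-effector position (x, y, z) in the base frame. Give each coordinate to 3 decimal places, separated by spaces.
3.551 -0.389 2.853

after link 1: o_1 = (0.0000, 1.0000, 1.0000)
after link 2: o_2 = (2.0000, 0.1340, 0.5000)
after link 3: o_3 = (2.0000, 0.1340, 0.5000)
after link 4: o_4 = (4.0000, 3.1340, 2.2321)
after link 5: o_5 = (3.5514, -0.3893, 2.8526)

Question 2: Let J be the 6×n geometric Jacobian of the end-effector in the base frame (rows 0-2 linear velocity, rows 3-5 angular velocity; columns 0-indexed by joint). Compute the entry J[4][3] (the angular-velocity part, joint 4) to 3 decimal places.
0.750

axis z_3 = (0.5000,0.7500,0.4330); lever o_n−o_3 = (1.5514,-0.5233,2.3526)
cross product → J_v[:, 3] = (1.9910,-0.5045,-1.4252)
J_ω[:, 3] = z_3
entry J[4][3] = 0.7500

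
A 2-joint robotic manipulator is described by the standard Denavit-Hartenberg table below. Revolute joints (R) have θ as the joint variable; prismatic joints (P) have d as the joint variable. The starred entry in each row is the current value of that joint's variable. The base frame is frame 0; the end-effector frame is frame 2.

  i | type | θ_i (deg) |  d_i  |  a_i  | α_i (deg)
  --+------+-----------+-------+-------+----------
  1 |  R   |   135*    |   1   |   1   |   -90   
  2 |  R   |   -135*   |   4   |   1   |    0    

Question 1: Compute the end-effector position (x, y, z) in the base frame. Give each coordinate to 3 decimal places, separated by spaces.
-3.036 -2.621 1.707

after link 1: o_1 = (-0.7071, 0.7071, 1.0000)
after link 2: o_2 = (-3.0355, -2.6213, 1.7071)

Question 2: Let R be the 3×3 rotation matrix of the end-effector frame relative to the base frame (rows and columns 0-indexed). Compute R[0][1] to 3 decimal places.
-0.500

End-effector y-axis (col 1 of R) = (-0.5000,0.5000,0.7071)
R[0][1] = -0.5000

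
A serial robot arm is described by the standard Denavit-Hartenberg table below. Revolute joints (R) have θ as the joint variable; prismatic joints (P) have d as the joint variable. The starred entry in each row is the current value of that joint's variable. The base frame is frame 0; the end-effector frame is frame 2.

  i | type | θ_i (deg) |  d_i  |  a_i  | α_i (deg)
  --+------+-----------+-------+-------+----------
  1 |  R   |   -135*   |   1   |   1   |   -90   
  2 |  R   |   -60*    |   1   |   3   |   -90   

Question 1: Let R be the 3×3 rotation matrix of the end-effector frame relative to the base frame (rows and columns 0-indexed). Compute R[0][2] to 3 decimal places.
End-effector z-axis (col 2 of R) = (-0.6124,-0.6124,-0.5000)
R[0][2] = -0.6124

-0.612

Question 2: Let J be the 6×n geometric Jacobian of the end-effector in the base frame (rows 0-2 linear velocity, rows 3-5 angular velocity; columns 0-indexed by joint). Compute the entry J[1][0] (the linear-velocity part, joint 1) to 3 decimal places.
axis z_0 = ẑ; lever o_n−o_0 = (-1.0607,-2.4749,3.5981)
cross product → J_v[:, 0] = (2.4749,-1.0607,0.0000)
J_ω[:, 0] = z_0
entry J[1][0] = -1.0607

-1.061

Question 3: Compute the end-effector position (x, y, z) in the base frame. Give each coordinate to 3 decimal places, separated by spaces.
-1.061 -2.475 3.598

after link 1: o_1 = (-0.7071, -0.7071, 1.0000)
after link 2: o_2 = (-1.0607, -2.4749, 3.5981)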